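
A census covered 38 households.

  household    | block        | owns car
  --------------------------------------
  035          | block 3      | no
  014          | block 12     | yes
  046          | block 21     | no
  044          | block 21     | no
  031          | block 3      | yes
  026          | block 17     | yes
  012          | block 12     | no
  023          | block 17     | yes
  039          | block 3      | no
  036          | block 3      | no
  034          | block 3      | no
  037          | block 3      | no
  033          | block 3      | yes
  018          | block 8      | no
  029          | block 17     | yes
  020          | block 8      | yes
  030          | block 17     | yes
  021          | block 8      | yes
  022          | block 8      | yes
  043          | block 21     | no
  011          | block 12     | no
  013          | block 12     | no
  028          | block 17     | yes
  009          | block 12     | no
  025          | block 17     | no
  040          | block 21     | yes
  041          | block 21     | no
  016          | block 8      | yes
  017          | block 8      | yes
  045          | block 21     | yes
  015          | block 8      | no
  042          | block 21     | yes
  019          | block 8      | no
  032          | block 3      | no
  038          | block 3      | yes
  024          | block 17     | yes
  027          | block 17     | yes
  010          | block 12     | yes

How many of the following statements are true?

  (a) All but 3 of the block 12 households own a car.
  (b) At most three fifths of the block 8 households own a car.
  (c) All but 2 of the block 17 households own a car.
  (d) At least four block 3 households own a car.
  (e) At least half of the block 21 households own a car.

0

(a) block 12: |A| = 6, |A ∩ B| = 2; needs |A ∖ B| = 3 — false.
(b) block 8: |A| = 8, |A ∩ B| = 5; needs |A ∩ B| / |A| ≤ 3/5 — false.
(c) block 17: |A| = 8, |A ∩ B| = 7; needs |A ∖ B| = 2 — false.
(d) block 3: |A| = 9, |A ∩ B| = 3; needs |A ∩ B| ≥ 4 — false.
(e) block 21: |A| = 7, |A ∩ B| = 3; needs |A ∩ B| ≥ |A ∖ B| — false.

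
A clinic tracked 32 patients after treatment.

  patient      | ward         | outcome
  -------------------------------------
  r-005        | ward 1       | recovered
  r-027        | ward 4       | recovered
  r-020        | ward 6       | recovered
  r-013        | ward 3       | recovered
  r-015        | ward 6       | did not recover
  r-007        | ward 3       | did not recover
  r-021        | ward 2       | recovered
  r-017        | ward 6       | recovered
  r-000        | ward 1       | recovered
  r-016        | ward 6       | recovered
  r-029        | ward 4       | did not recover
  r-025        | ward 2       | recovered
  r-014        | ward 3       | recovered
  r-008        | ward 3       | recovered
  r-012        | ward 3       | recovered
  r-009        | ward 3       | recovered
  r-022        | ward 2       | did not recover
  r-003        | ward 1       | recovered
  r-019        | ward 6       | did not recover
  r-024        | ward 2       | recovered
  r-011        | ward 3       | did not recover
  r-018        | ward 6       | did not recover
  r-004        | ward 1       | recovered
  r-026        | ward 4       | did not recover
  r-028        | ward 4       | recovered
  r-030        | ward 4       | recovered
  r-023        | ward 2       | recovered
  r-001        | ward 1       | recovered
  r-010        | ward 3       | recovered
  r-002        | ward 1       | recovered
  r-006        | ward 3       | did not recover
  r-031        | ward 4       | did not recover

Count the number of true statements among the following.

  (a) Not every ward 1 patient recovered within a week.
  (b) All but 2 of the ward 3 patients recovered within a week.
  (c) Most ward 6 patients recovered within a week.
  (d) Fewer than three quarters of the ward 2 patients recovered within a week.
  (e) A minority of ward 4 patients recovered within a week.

0

(a) ward 1: |A| = 6, |A ∩ B| = 6; needs A ⊄ B (|A ∖ B| ≥ 1) — false.
(b) ward 3: |A| = 9, |A ∩ B| = 6; needs |A ∖ B| = 2 — false.
(c) ward 6: |A| = 6, |A ∩ B| = 3; needs |A ∩ B| > |A ∖ B| — false.
(d) ward 2: |A| = 5, |A ∩ B| = 4; needs |A ∩ B| / |A| < 3/4 — false.
(e) ward 4: |A| = 6, |A ∩ B| = 3; needs |A ∩ B| < |A ∖ B| — false.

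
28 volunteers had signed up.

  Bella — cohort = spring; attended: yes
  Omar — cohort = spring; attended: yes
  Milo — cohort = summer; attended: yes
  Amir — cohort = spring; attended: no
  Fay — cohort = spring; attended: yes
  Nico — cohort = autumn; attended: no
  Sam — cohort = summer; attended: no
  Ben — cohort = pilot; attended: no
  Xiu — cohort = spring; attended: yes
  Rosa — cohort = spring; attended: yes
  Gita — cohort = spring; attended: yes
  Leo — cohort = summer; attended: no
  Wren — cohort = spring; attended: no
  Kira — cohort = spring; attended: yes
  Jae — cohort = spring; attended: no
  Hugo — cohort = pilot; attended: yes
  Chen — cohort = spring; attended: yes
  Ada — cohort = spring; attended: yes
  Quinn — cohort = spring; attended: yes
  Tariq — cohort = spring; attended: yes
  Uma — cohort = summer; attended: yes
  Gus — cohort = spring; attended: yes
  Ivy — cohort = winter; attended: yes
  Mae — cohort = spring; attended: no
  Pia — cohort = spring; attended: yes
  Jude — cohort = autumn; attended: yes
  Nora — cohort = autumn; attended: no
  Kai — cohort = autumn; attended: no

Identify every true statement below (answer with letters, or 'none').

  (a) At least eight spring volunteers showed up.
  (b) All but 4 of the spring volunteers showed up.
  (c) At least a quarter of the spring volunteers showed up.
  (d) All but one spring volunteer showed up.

(a), (b), (c)

|A| = 17, |A ∩ B| = 13, |A ∖ B| = 4.
(a) |A ∩ B| ≥ 8: holds.
(b) |A ∖ B| = 4: holds.
(c) |A ∩ B| / |A| ≥ 1/4: holds.
(d) |A ∖ B| = 1: fails.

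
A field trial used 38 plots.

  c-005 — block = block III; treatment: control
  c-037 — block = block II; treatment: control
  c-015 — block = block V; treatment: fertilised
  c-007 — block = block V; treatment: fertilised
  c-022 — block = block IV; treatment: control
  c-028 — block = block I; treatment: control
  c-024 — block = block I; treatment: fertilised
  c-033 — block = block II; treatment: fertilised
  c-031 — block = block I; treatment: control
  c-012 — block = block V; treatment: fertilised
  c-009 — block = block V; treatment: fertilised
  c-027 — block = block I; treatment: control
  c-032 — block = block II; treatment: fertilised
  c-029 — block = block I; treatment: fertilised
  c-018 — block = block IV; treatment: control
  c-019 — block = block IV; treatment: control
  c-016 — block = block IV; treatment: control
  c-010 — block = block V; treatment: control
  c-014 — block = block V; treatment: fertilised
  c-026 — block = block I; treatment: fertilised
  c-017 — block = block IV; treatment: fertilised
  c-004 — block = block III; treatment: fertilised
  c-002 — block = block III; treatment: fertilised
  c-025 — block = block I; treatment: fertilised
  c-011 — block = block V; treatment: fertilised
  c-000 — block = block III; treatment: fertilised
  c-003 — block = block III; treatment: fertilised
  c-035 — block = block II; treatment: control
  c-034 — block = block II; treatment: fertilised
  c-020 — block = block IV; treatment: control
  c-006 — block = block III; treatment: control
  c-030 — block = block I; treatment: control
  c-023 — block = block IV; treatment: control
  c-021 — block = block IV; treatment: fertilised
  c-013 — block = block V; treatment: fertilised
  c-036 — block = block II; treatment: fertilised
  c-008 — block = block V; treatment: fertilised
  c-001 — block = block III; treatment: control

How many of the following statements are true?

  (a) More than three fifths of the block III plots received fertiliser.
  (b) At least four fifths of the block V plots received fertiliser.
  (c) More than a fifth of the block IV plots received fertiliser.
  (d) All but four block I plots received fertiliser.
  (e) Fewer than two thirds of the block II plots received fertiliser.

(a) block III: |A| = 7, |A ∩ B| = 4; needs |A ∩ B| / |A| > 3/5 — false.
(b) block V: |A| = 9, |A ∩ B| = 8; needs |A ∩ B| / |A| ≥ 4/5 — true.
(c) block IV: |A| = 8, |A ∩ B| = 2; needs |A ∩ B| / |A| > 1/5 — true.
(d) block I: |A| = 8, |A ∩ B| = 4; needs |A ∖ B| = 4 — true.
(e) block II: |A| = 6, |A ∩ B| = 4; needs |A ∩ B| / |A| < 2/3 — false.

3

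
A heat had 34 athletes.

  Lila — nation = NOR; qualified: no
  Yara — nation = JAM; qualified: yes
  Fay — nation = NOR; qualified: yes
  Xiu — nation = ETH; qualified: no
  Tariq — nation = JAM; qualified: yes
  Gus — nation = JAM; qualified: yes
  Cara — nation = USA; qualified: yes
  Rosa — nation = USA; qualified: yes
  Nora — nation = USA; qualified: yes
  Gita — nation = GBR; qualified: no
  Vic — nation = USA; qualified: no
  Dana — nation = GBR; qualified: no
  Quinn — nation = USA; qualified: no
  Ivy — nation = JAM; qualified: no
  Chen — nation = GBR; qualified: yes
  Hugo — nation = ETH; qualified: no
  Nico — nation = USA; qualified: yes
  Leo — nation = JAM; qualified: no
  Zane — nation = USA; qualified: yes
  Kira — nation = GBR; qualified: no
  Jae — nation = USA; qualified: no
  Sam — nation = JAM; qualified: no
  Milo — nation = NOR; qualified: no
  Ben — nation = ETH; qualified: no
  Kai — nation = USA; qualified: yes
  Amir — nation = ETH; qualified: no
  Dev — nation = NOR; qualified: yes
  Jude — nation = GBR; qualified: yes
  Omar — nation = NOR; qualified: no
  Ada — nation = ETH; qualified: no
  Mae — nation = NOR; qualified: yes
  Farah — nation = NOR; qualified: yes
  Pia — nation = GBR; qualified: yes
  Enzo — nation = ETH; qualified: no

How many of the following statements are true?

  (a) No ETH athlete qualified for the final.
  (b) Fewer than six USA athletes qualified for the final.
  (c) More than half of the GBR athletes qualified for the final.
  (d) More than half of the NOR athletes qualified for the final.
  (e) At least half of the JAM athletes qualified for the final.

3

(a) ETH: |A| = 6, |A ∩ B| = 0; needs A ∩ B = ∅ (|A ∩ B| = 0) — true.
(b) USA: |A| = 9, |A ∩ B| = 6; needs |A ∩ B| < 6 — false.
(c) GBR: |A| = 6, |A ∩ B| = 3; needs |A ∩ B| > |A ∖ B| — false.
(d) NOR: |A| = 7, |A ∩ B| = 4; needs |A ∩ B| > |A ∖ B| — true.
(e) JAM: |A| = 6, |A ∩ B| = 3; needs |A ∩ B| ≥ |A ∖ B| — true.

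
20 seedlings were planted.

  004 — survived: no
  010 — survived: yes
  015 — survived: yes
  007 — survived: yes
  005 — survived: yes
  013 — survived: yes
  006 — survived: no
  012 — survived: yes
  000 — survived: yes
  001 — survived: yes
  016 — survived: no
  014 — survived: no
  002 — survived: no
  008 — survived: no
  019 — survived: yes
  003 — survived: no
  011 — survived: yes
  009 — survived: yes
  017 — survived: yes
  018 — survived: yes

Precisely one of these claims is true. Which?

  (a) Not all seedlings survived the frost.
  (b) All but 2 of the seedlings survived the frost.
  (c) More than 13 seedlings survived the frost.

(a)

|A| = 20, |A ∩ B| = 13, |A ∖ B| = 7.
(a) requires A ⊄ B (|A ∖ B| ≥ 1): true.
(b) requires |A ∖ B| = 2: false.
(c) requires |A ∩ B| > 13: false.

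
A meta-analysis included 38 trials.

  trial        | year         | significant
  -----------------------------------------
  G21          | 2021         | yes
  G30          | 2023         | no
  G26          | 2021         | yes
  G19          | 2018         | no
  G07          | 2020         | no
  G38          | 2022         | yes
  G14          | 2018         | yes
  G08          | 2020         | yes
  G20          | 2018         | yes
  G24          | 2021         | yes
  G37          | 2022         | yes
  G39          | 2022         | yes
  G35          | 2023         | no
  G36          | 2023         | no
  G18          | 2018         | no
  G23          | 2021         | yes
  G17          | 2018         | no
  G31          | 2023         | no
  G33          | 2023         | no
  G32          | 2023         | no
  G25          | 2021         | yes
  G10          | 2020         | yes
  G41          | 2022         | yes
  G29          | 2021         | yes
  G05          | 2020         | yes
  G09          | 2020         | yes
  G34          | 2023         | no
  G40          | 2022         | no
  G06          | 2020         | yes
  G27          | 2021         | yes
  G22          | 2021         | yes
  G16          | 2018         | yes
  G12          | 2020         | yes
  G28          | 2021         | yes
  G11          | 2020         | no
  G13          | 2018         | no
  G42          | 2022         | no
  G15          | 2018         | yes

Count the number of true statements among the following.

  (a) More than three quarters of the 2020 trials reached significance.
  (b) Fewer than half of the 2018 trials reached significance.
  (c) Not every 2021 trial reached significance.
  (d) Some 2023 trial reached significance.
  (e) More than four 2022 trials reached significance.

(a) 2020: |A| = 8, |A ∩ B| = 6; needs |A ∩ B| / |A| > 3/4 — false.
(b) 2018: |A| = 8, |A ∩ B| = 4; needs |A ∩ B| < |A ∖ B| — false.
(c) 2021: |A| = 9, |A ∩ B| = 9; needs A ⊄ B (|A ∖ B| ≥ 1) — false.
(d) 2023: |A| = 7, |A ∩ B| = 0; needs A ∩ B ≠ ∅ (|A ∩ B| ≥ 1) — false.
(e) 2022: |A| = 6, |A ∩ B| = 4; needs |A ∩ B| > 4 — false.

0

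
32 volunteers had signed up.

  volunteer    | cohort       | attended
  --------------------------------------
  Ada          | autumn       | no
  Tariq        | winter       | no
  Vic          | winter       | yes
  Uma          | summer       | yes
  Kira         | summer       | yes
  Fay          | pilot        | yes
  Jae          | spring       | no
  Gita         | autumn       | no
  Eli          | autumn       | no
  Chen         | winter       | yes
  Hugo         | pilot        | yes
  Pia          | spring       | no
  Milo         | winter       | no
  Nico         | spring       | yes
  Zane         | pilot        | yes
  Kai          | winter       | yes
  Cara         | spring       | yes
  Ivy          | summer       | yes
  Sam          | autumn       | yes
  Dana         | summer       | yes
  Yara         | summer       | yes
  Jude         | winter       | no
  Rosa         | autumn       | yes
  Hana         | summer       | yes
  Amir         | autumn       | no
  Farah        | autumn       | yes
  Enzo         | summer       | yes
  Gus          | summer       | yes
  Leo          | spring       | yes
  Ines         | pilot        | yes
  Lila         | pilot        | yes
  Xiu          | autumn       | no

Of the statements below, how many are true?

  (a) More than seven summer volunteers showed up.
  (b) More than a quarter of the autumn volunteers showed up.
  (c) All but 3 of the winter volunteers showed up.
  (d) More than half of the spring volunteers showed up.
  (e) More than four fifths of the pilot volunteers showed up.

5

(a) summer: |A| = 8, |A ∩ B| = 8; needs |A ∩ B| > 7 — true.
(b) autumn: |A| = 8, |A ∩ B| = 3; needs |A ∩ B| / |A| > 1/4 — true.
(c) winter: |A| = 6, |A ∩ B| = 3; needs |A ∖ B| = 3 — true.
(d) spring: |A| = 5, |A ∩ B| = 3; needs |A ∩ B| > |A ∖ B| — true.
(e) pilot: |A| = 5, |A ∩ B| = 5; needs |A ∩ B| / |A| > 4/5 — true.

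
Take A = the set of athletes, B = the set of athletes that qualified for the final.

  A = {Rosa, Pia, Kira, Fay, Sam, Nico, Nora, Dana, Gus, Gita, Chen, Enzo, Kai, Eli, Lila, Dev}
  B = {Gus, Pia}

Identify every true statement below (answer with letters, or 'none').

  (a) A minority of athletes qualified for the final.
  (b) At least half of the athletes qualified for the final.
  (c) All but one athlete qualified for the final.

(a)

|A| = 16, |A ∩ B| = 2, |A ∖ B| = 14.
(a) |A ∩ B| < |A ∖ B|: holds.
(b) |A ∩ B| ≥ |A ∖ B|: fails.
(c) |A ∖ B| = 1: fails.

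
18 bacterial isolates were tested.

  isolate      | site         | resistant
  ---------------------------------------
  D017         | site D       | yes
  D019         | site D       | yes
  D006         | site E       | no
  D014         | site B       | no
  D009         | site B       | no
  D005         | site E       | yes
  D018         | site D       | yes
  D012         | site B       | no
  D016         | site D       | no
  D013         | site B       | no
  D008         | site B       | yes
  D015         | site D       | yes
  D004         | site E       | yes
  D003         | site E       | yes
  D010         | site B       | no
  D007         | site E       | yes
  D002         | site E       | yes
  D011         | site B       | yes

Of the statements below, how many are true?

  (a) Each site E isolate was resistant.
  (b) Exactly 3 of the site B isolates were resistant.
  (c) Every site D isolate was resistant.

(a) site E: |A| = 6, |A ∩ B| = 5; needs A ⊆ B, i.e. every element of A is in B (|A ∖ B| = 0) — false.
(b) site B: |A| = 7, |A ∩ B| = 2; needs |A ∩ B| = 3 — false.
(c) site D: |A| = 5, |A ∩ B| = 4; needs A ⊆ B, i.e. every element of A is in B (|A ∖ B| = 0) — false.

0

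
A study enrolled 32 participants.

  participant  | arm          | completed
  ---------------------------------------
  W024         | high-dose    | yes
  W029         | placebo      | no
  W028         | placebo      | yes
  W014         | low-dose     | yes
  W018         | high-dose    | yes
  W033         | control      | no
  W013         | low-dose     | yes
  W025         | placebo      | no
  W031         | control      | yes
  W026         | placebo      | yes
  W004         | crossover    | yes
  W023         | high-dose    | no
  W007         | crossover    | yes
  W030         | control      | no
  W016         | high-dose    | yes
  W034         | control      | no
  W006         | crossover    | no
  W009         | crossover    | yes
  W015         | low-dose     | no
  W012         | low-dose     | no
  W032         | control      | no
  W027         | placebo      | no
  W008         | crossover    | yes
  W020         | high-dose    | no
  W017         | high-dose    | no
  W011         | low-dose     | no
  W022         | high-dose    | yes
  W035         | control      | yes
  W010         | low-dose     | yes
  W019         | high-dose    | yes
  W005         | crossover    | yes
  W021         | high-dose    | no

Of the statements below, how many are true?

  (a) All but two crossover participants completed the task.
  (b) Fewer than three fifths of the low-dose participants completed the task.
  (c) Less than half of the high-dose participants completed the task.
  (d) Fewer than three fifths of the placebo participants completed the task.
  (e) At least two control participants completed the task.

3

(a) crossover: |A| = 6, |A ∩ B| = 5; needs |A ∖ B| = 2 — false.
(b) low-dose: |A| = 6, |A ∩ B| = 3; needs |A ∩ B| / |A| < 3/5 — true.
(c) high-dose: |A| = 9, |A ∩ B| = 5; needs |A ∩ B| < |A ∖ B| — false.
(d) placebo: |A| = 5, |A ∩ B| = 2; needs |A ∩ B| / |A| < 3/5 — true.
(e) control: |A| = 6, |A ∩ B| = 2; needs |A ∩ B| ≥ 2 — true.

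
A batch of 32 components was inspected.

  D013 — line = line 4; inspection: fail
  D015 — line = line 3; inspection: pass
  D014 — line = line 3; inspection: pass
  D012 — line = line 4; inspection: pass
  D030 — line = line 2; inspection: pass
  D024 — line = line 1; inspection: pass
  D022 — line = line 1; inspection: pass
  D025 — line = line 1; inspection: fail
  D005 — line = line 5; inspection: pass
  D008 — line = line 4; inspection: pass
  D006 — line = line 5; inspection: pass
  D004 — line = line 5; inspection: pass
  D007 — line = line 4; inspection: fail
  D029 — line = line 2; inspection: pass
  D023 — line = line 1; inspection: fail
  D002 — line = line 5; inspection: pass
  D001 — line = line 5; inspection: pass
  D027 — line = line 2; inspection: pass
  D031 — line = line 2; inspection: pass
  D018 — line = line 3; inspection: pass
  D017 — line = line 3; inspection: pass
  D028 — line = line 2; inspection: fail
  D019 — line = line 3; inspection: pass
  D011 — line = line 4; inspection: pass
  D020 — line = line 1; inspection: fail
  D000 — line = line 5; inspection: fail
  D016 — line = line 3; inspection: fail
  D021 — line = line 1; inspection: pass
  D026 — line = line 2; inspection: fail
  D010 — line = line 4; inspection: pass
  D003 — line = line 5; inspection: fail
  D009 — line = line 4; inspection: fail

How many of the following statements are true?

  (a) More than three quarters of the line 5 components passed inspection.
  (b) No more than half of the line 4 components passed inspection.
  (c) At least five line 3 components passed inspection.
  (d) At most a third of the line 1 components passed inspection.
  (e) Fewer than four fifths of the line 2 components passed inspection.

2

(a) line 5: |A| = 7, |A ∩ B| = 5; needs |A ∩ B| / |A| > 3/4 — false.
(b) line 4: |A| = 7, |A ∩ B| = 4; needs |A ∩ B| ≤ |A ∖ B| — false.
(c) line 3: |A| = 6, |A ∩ B| = 5; needs |A ∩ B| ≥ 5 — true.
(d) line 1: |A| = 6, |A ∩ B| = 3; needs |A ∩ B| / |A| ≤ 1/3 — false.
(e) line 2: |A| = 6, |A ∩ B| = 4; needs |A ∩ B| / |A| < 4/5 — true.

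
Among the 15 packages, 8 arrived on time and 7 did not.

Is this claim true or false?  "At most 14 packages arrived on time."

The determiner here denotes the relation: |A ∩ B| ≤ 14.
|A| = 15, |A ∩ B| = 8, |A ∖ B| = 7.
|A ∩ B| = 8, so the statement is true.

True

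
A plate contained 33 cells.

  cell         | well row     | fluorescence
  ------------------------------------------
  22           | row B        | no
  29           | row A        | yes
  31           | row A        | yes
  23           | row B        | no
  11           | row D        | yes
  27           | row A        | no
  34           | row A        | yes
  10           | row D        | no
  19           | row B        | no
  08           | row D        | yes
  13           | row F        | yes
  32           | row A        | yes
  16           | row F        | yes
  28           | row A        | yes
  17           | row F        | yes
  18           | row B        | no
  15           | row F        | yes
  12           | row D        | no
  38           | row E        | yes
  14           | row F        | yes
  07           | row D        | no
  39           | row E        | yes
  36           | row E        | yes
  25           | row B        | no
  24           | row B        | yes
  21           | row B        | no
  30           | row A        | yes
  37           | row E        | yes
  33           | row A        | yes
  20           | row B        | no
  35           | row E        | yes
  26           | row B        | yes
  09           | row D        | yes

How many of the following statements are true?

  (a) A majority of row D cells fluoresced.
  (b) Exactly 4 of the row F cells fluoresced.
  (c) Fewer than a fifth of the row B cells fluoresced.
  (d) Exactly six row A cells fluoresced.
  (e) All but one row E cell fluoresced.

(a) row D: |A| = 6, |A ∩ B| = 3; needs |A ∩ B| > |A ∖ B| — false.
(b) row F: |A| = 5, |A ∩ B| = 5; needs |A ∩ B| = 4 — false.
(c) row B: |A| = 9, |A ∩ B| = 2; needs |A ∩ B| / |A| < 1/5 — false.
(d) row A: |A| = 8, |A ∩ B| = 7; needs |A ∩ B| = 6 — false.
(e) row E: |A| = 5, |A ∩ B| = 5; needs |A ∖ B| = 1 — false.

0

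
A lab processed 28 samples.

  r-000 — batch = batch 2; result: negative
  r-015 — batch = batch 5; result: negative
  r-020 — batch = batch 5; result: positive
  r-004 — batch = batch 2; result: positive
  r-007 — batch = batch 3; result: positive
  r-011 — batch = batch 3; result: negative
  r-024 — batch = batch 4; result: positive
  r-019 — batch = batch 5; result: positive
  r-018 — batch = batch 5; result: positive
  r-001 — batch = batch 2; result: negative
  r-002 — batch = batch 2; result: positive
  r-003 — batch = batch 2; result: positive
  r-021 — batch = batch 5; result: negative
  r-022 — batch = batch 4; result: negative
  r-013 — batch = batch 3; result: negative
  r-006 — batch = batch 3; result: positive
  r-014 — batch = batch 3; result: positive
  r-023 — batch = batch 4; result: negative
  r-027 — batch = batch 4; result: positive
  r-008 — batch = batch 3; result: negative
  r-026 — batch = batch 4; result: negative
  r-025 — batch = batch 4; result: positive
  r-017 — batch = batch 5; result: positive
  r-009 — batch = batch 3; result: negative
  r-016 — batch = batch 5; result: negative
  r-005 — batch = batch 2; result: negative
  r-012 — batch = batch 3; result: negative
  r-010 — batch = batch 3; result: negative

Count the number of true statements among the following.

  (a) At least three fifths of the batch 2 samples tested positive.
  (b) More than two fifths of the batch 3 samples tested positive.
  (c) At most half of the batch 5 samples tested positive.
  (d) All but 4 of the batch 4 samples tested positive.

0

(a) batch 2: |A| = 6, |A ∩ B| = 3; needs |A ∩ B| / |A| ≥ 3/5 — false.
(b) batch 3: |A| = 9, |A ∩ B| = 3; needs |A ∩ B| / |A| > 2/5 — false.
(c) batch 5: |A| = 7, |A ∩ B| = 4; needs |A ∩ B| ≤ |A ∖ B| — false.
(d) batch 4: |A| = 6, |A ∩ B| = 3; needs |A ∖ B| = 4 — false.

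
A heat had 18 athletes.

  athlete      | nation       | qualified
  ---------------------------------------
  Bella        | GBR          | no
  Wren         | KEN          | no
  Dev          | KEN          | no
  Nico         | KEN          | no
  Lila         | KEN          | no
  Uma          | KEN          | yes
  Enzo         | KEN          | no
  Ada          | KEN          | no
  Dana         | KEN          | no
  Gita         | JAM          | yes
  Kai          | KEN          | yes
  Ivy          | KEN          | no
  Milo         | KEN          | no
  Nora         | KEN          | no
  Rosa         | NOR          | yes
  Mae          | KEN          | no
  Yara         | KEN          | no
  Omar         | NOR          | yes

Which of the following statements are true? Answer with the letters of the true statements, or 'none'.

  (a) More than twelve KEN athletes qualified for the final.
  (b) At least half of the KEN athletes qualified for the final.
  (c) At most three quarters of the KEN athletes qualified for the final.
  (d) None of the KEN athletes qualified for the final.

(c)

|A| = 14, |A ∩ B| = 2, |A ∖ B| = 12.
(a) |A ∩ B| > 12: fails.
(b) |A ∩ B| ≥ |A ∖ B|: fails.
(c) |A ∩ B| / |A| ≤ 3/4: holds.
(d) A ∩ B = ∅ (|A ∩ B| = 0): fails.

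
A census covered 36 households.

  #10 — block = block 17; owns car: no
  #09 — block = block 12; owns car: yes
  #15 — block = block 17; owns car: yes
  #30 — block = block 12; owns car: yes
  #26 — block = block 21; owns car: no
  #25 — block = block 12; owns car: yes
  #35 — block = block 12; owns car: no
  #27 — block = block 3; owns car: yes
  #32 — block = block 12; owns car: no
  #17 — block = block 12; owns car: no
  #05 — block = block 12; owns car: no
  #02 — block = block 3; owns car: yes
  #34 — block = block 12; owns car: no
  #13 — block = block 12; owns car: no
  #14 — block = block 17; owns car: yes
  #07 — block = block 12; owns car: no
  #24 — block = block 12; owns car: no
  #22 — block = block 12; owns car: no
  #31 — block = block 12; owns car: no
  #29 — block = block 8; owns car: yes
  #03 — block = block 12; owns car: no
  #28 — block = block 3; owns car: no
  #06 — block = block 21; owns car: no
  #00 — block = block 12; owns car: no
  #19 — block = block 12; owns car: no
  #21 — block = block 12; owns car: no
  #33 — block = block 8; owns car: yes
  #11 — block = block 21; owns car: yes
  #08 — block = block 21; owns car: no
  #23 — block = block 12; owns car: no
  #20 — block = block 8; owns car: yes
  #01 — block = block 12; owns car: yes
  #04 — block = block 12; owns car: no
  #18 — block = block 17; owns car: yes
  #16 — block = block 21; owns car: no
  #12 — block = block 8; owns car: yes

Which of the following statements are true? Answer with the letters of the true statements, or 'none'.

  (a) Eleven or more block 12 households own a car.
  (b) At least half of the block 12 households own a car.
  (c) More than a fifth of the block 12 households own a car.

none

|A| = 20, |A ∩ B| = 4, |A ∖ B| = 16.
(a) |A ∩ B| ≥ 11: fails.
(b) |A ∩ B| ≥ |A ∖ B|: fails.
(c) |A ∩ B| / |A| > 1/5: fails.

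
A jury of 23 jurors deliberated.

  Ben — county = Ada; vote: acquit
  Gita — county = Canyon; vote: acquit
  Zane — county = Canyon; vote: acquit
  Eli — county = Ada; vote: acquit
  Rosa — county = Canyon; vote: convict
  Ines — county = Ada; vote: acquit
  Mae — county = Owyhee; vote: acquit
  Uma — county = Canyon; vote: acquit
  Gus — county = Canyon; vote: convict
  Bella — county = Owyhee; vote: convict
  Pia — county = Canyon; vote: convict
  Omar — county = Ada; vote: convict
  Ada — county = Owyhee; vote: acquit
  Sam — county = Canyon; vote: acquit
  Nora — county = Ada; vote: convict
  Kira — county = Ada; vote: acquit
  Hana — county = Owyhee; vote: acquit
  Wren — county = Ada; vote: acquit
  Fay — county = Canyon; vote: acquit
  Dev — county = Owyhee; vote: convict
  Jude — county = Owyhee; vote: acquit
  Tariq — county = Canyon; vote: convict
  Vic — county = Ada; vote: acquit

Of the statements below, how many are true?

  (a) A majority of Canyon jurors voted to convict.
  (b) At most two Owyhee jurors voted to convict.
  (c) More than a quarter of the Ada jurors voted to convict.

1

(a) Canyon: |A| = 9, |A ∩ B| = 4; needs |A ∩ B| > |A ∖ B| — false.
(b) Owyhee: |A| = 6, |A ∩ B| = 2; needs |A ∩ B| ≤ 2 — true.
(c) Ada: |A| = 8, |A ∩ B| = 2; needs |A ∩ B| / |A| > 1/4 — false.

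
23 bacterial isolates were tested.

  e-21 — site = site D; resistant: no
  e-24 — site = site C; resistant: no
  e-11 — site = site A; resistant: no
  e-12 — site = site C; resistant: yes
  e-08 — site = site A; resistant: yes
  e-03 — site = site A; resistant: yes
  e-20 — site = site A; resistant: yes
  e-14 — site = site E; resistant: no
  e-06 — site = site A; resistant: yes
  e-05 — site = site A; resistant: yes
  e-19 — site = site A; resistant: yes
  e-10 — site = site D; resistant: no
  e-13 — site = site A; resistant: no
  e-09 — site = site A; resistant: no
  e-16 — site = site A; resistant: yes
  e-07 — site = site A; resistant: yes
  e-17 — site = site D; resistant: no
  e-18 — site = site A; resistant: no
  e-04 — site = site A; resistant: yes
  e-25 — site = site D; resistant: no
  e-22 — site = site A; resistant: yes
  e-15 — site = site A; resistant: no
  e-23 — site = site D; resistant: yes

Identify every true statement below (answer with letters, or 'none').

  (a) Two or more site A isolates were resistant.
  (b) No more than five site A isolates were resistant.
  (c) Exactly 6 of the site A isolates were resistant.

(a)

|A| = 15, |A ∩ B| = 10, |A ∖ B| = 5.
(a) |A ∩ B| ≥ 2: holds.
(b) |A ∩ B| ≤ 5: fails.
(c) |A ∩ B| = 6: fails.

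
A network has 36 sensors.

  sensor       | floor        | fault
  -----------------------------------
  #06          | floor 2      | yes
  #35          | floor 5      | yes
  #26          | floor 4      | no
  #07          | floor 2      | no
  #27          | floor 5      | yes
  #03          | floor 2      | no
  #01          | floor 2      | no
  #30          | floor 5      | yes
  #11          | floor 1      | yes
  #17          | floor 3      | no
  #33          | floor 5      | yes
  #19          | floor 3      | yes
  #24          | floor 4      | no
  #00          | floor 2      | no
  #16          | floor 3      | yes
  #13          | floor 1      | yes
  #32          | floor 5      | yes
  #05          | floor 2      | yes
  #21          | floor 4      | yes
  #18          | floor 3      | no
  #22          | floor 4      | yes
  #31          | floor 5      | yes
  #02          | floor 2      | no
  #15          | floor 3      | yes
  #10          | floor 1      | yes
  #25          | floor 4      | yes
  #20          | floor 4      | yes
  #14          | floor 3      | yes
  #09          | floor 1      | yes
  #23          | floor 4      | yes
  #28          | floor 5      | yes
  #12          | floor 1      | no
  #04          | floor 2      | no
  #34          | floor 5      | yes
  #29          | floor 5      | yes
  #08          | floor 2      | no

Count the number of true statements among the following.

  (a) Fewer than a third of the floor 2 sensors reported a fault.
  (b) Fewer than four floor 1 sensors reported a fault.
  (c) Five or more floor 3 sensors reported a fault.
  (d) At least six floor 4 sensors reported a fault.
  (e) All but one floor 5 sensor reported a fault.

1

(a) floor 2: |A| = 9, |A ∩ B| = 2; needs |A ∩ B| / |A| < 1/3 — true.
(b) floor 1: |A| = 5, |A ∩ B| = 4; needs |A ∩ B| < 4 — false.
(c) floor 3: |A| = 6, |A ∩ B| = 4; needs |A ∩ B| ≥ 5 — false.
(d) floor 4: |A| = 7, |A ∩ B| = 5; needs |A ∩ B| ≥ 6 — false.
(e) floor 5: |A| = 9, |A ∩ B| = 9; needs |A ∖ B| = 1 — false.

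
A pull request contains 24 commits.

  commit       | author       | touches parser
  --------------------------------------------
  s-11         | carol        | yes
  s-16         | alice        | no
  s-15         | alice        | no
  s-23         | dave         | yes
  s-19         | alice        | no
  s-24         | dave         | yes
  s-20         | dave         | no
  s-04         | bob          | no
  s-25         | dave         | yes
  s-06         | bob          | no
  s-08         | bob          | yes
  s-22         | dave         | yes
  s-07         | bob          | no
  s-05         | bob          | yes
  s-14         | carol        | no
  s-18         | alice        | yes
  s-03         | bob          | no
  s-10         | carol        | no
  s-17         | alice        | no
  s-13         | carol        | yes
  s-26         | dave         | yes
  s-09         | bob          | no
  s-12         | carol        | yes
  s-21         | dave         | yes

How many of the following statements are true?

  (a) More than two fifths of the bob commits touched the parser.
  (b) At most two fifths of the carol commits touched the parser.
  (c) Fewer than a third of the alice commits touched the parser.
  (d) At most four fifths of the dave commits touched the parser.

(a) bob: |A| = 7, |A ∩ B| = 2; needs |A ∩ B| / |A| > 2/5 — false.
(b) carol: |A| = 5, |A ∩ B| = 3; needs |A ∩ B| / |A| ≤ 2/5 — false.
(c) alice: |A| = 5, |A ∩ B| = 1; needs |A ∩ B| / |A| < 1/3 — true.
(d) dave: |A| = 7, |A ∩ B| = 6; needs |A ∩ B| / |A| ≤ 4/5 — false.

1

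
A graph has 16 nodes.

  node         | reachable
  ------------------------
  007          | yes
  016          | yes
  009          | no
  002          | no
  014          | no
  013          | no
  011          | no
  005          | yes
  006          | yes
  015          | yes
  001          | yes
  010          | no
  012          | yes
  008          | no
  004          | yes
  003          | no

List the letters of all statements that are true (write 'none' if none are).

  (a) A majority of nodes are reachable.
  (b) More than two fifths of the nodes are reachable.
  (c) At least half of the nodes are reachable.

|A| = 16, |A ∩ B| = 8, |A ∖ B| = 8.
(a) |A ∩ B| > |A ∖ B|: fails.
(b) |A ∩ B| / |A| > 2/5: holds.
(c) |A ∩ B| ≥ |A ∖ B|: holds.

(b), (c)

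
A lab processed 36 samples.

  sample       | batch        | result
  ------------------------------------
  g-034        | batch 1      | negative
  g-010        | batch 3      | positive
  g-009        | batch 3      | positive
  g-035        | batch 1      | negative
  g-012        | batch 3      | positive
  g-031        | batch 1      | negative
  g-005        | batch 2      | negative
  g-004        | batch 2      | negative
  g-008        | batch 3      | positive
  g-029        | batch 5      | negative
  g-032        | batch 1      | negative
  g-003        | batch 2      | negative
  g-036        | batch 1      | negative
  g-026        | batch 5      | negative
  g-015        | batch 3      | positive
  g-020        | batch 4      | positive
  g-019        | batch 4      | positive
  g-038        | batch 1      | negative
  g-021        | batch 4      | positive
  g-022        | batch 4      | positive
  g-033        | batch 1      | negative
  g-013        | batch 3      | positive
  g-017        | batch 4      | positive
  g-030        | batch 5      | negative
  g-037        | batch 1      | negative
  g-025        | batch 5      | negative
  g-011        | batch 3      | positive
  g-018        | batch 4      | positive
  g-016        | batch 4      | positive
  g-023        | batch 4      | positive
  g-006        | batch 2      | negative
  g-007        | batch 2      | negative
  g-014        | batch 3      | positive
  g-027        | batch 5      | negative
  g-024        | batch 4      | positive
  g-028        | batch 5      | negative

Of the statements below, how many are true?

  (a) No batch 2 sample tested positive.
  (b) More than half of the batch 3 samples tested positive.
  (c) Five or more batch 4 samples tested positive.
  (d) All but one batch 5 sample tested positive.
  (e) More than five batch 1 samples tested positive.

(a) batch 2: |A| = 5, |A ∩ B| = 0; needs A ∩ B = ∅ (|A ∩ B| = 0) — true.
(b) batch 3: |A| = 8, |A ∩ B| = 8; needs |A ∩ B| > |A ∖ B| — true.
(c) batch 4: |A| = 9, |A ∩ B| = 9; needs |A ∩ B| ≥ 5 — true.
(d) batch 5: |A| = 6, |A ∩ B| = 0; needs |A ∖ B| = 1 — false.
(e) batch 1: |A| = 8, |A ∩ B| = 0; needs |A ∩ B| > 5 — false.

3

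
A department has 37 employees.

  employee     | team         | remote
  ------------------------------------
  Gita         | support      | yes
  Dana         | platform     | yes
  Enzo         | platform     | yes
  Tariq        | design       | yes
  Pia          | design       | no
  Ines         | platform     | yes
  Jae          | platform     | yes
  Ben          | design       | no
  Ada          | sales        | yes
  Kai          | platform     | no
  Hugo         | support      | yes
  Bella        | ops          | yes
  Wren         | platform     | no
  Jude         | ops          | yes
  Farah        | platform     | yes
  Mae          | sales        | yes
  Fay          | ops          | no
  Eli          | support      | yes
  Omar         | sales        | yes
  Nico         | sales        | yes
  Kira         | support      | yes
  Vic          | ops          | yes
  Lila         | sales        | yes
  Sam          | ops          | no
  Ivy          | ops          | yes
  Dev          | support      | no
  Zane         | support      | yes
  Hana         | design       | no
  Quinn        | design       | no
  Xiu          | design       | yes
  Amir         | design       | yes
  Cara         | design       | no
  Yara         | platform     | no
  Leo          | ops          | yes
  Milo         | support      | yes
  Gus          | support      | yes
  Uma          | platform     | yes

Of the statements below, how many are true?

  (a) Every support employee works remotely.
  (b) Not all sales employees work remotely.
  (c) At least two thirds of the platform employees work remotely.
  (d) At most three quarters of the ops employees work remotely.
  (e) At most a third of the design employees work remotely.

2

(a) support: |A| = 8, |A ∩ B| = 7; needs A ⊆ B, i.e. every element of A is in B (|A ∖ B| = 0) — false.
(b) sales: |A| = 5, |A ∩ B| = 5; needs A ⊄ B (|A ∖ B| ≥ 1) — false.
(c) platform: |A| = 9, |A ∩ B| = 6; needs |A ∩ B| / |A| ≥ 2/3 — true.
(d) ops: |A| = 7, |A ∩ B| = 5; needs |A ∩ B| / |A| ≤ 3/4 — true.
(e) design: |A| = 8, |A ∩ B| = 3; needs |A ∩ B| / |A| ≤ 1/3 — false.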